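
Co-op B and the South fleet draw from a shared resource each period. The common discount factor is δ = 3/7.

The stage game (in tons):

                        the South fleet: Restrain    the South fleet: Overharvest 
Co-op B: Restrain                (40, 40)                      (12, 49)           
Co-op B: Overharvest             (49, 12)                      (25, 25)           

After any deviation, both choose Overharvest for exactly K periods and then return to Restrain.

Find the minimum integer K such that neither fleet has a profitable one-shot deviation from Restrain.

2

IC: δ(1−δ^K)/(1−δ) ≥ (49−40)/(40−25) = 3/5.
With δ = 3/7: need 1 − δ^K ≥ 3/5·(1−3/7)/(3/7), i.e. δ^K ≤ 0.2000.
Since (3/7)^1 = 0.4286 and (3/7)^2 = 0.1837, the smallest such K is 2.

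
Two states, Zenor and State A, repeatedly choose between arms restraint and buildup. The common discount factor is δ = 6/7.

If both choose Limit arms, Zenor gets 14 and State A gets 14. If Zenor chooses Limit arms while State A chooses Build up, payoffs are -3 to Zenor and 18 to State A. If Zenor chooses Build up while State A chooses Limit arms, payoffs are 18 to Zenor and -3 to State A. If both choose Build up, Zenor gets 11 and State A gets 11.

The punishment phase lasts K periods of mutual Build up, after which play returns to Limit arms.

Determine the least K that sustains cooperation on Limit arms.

2

No profitable deviation requires (14−11)(δ+…+δ^K) ≥ 18−14, i.e. δ+…+δ^K ≥ 4/3 ≈ 1.3333.
With δ = 6/7, the partial sums are K=1: 0.8571, K=2: 1.5918.
K = 2 is the first length at which the sum reaches 1.3333.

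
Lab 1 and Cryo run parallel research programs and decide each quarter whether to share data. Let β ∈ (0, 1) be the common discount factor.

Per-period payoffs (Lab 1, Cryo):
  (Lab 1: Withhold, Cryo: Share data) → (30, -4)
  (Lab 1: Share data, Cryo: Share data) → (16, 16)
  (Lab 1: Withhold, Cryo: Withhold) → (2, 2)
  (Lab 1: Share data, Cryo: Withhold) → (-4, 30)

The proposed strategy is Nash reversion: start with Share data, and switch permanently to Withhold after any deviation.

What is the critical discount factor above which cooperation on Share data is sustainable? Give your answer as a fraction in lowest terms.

1/2

16/(1−β) ≥ 30 + 2β/(1−β)
16 ≥ 30 − 28β
β ≥ 14/28 = 1/2.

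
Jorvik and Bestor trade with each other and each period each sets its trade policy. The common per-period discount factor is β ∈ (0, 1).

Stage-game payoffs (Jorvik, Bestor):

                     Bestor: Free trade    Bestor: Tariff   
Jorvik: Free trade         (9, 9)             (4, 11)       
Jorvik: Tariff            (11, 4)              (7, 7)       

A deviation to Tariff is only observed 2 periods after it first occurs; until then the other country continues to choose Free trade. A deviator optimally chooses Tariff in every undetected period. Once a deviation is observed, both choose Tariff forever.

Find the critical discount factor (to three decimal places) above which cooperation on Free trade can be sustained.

A deviator earns 11 for 2 periods, then 7 forever; cooperating earns 9 forever. Multiplying the IC by (1−β):
9 ≥ 11(1−β^2) + 7β^2, so 4·β^2 ≥ 2 and β^2 ≥ 1/2.
β ≥ (1/2)^(1/2) ≈ 0.707.

0.707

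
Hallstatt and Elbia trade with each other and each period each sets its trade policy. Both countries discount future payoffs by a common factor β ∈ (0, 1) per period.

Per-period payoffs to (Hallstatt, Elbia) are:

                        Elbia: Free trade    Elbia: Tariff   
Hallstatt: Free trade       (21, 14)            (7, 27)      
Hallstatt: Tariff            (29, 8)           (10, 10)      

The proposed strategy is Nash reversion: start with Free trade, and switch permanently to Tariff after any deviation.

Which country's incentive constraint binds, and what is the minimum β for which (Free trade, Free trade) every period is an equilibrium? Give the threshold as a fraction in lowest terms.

Elbia; β ≥ 13/17

For Hallstatt: deviation gain 29−21 = 8, per-period punishment loss 21−10 = 11. IC gives β ≥ 8/19.
For Elbia: gain 13, loss 4 per period, so β ≥ 13/17.
The tighter constraint is Elbia's, so cooperation needs β ≥ 13/17.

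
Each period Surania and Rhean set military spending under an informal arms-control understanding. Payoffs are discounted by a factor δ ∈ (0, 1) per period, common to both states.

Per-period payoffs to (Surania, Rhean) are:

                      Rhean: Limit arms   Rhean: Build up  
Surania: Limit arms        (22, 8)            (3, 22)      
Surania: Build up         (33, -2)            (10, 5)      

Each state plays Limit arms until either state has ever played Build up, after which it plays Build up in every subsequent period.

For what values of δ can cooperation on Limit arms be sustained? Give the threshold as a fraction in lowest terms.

14/17

Surania: cooperation gives 22 each period; deviation gives 33 once then 10 forever.
  22/(1−δ) ≥ 33 + 10δ/(1−δ) ⇒ δ ≥ 11/23.
Rhean: cooperation gives 8 each period; deviation gives 22 once then 5 forever.
  δ ≥ 14/17.
Both must hold, so the binding constraint is Rhean's: δ ≥ 14/17.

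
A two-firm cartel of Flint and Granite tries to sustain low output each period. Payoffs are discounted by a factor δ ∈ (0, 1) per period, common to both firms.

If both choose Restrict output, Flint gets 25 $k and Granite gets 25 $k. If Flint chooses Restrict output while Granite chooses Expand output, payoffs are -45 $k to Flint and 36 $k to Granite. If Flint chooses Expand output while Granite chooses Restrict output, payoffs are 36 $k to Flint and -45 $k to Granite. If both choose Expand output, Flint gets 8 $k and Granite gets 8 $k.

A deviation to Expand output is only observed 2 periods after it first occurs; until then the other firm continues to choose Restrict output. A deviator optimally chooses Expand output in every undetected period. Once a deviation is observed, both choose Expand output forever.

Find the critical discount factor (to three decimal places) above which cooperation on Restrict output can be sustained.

0.627

The best deviation is to choose Expand output for all 2 undetected periods, earning 36 each, then 8 forever once detected.
Deviation value: 36(1−δ^2)/(1−δ) + 8δ^2/(1−δ); cooperation value: 25/(1−δ).
IC: 25 ≥ 36(1−δ^2) + 8δ^2 = 36 − 28δ^2.
So δ^2 ≥ 11/28, giving δ ≥ (11/28)^(1/2) ≈ 0.627.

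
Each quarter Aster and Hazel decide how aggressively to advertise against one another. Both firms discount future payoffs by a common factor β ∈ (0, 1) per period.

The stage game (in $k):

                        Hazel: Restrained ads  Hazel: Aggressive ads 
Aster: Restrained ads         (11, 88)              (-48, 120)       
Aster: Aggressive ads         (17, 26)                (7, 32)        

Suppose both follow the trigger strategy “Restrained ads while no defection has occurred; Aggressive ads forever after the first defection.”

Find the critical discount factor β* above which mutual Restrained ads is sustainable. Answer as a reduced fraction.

3/5

Aster: cooperation gives 11 each period; deviation gives 17 once then 7 forever.
  11/(1−β) ≥ 17 + 7β/(1−β) ⇒ β ≥ 6/10 = 3/5.
Hazel: cooperation gives 88 each period; deviation gives 120 once then 32 forever.
  β ≥ 32/88 = 4/11.
Both must hold, so the binding constraint is Aster's: β ≥ 3/5.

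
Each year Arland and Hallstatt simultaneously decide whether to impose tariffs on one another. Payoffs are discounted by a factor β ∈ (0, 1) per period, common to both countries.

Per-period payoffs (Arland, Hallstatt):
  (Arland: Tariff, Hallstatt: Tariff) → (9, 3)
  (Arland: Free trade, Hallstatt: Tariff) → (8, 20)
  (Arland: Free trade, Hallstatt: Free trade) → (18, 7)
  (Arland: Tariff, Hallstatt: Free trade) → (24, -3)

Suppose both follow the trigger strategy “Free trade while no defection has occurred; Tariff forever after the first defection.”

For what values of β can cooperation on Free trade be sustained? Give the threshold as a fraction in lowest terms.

Arland's threshold: (24−18)/(24−9) = 2/5.
Hallstatt's threshold: (20−7)/(20−3) = 13/17.
2/5 < 13/17, so Hallstatt binds and β* = 13/17.

13/17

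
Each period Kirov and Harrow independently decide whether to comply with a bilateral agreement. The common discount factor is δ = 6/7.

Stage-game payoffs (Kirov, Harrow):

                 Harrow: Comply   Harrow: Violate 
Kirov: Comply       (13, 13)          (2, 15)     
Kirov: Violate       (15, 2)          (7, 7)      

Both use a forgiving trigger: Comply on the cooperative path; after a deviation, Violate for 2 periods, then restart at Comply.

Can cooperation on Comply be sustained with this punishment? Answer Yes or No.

Yes

IC: δ+…+δ^2 ≥ (15−13)/(13−7) = 1/3.
At δ = 6/7: partial sum = 1.5918 ≥ 0.3333. Cooperation sustainable.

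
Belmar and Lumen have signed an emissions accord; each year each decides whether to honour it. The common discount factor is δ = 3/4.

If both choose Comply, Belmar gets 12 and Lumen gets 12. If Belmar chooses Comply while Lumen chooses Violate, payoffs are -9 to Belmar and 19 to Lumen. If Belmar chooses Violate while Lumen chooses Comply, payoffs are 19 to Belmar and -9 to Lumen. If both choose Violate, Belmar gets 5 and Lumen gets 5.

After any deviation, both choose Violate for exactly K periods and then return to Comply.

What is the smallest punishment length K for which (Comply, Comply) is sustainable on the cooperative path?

IC: δ(1−δ^K)/(1−δ) ≥ (19−12)/(12−5) = 1.
With δ = 3/4: need 1 − δ^K ≥ 1·(1−3/4)/(3/4), i.e. δ^K ≤ 0.6667.
Since (3/4)^1 = 0.7500 and (3/4)^2 = 0.5625, the smallest such K is 2.

2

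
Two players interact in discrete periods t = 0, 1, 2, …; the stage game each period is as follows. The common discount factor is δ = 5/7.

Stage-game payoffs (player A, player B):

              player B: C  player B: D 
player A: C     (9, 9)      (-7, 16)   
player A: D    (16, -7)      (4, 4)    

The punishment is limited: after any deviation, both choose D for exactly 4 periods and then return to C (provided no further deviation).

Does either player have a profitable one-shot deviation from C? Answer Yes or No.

No

A one-shot deviation gives 16 now, then 4 for 4 periods, then back to 9.
Gain from deviating: (16−9) today; loss: (9−4) in each of the next 4 periods.
No-deviation condition: (9−4)(δ+…+δ^4) ≥ 16−9, i.e. δ+…+δ^4 ≥ 7/5.
At δ = 5/7: δ+…+δ^4 = 1.8492 ≥ 1.4000.
So cooperation is sustainable.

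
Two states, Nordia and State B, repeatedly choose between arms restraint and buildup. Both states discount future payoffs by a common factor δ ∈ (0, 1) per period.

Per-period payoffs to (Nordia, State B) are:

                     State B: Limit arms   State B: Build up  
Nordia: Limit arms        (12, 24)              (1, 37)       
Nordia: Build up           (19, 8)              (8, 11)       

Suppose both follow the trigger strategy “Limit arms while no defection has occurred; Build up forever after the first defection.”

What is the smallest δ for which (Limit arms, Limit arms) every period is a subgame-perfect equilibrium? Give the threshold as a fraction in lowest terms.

7/11

For Nordia: deviation gain 19−12 = 7, per-period punishment loss 12−8 = 4. IC gives δ ≥ 7/11.
For State B: gain 13, loss 13 per period, so δ ≥ 13/26 = 1/2.
The tighter constraint is Nordia's, so cooperation needs δ ≥ 7/11.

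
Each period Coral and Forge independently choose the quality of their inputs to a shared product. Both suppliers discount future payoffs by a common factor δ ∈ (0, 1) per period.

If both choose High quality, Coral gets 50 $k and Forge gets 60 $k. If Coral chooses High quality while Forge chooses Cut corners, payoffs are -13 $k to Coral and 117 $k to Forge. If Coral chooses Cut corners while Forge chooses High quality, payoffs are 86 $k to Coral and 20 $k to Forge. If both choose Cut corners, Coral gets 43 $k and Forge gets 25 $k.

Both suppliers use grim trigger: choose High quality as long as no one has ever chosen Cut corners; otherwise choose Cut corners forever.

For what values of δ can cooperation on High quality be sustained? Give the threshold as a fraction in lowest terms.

36/43

For Coral: deviation gain 86−50 = 36, per-period punishment loss 50−43 = 7. IC gives δ ≥ 36/43.
For Forge: gain 57, loss 35 per period, so δ ≥ 57/92.
The tighter constraint is Coral's, so cooperation needs δ ≥ 36/43.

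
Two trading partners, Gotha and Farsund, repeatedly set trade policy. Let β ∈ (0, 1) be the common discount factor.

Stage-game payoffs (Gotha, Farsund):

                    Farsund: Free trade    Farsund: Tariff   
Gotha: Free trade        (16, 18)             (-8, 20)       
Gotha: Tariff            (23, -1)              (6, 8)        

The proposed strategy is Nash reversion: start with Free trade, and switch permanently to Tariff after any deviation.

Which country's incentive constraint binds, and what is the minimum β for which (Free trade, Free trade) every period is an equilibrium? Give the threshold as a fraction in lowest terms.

Gotha; β ≥ 7/17

Gotha's threshold: (23−16)/(23−6) = 7/17.
Farsund's threshold: (20−18)/(20−8) = 1/6.
7/17 > 1/6, so Gotha binds and β* = 7/17.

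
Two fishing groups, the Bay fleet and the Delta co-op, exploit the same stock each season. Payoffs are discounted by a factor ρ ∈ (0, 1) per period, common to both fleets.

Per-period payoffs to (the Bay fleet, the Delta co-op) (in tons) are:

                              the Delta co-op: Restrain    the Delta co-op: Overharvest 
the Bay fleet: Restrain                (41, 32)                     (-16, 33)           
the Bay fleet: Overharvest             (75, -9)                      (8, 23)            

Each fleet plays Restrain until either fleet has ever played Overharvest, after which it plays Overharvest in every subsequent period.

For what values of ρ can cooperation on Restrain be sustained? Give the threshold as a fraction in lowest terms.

34/67

For the Bay fleet: deviation gain 75−41 = 34, per-period punishment loss 41−8 = 33. IC gives ρ ≥ 34/67.
For the Delta co-op: gain 1, loss 9 per period, so ρ ≥ 1/10.
The tighter constraint is the Bay fleet's, so cooperation needs ρ ≥ 34/67.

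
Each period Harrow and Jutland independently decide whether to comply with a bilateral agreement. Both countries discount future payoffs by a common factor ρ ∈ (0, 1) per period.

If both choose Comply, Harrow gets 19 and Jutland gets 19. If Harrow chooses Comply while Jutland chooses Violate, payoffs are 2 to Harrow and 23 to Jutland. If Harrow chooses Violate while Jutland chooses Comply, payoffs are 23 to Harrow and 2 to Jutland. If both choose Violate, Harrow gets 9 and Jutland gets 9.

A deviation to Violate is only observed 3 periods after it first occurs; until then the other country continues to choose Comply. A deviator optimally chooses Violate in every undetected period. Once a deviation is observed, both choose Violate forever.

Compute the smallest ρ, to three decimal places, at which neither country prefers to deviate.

A deviator earns 23 for 3 periods, then 9 forever; cooperating earns 19 forever. Multiplying the IC by (1−ρ):
19 ≥ 23(1−ρ^3) + 9ρ^3, so 14·ρ^3 ≥ 4 and ρ^3 ≥ 2/7.
ρ ≥ (2/7)^(1/3) ≈ 0.659.

0.659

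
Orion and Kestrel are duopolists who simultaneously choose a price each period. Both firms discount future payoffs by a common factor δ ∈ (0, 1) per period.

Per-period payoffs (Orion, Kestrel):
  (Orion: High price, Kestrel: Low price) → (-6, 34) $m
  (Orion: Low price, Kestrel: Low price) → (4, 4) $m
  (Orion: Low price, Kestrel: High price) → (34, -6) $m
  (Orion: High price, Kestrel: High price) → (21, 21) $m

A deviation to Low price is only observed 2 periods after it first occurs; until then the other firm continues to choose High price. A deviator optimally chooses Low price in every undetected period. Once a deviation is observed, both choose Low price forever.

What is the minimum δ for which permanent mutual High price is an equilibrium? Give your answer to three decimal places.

0.658

A deviator earns 34 for 2 periods, then 4 forever; cooperating earns 21 forever. Multiplying the IC by (1−δ):
21 ≥ 34(1−δ^2) + 4δ^2, so 30·δ^2 ≥ 13 and δ^2 ≥ 13/30.
δ ≥ (13/30)^(1/2) ≈ 0.658.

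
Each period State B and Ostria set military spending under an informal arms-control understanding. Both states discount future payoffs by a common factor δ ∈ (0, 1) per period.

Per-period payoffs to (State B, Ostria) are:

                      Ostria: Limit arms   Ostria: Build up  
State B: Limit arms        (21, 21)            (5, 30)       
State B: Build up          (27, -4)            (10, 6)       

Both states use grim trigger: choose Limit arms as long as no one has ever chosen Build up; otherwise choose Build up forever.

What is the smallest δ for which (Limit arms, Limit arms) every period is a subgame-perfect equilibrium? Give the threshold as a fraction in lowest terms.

State B's threshold: (27−21)/(27−10) = 6/17.
Ostria's threshold: (30−21)/(30−6) = 3/8.
6/17 < 3/8, so Ostria binds and δ* = 3/8.

3/8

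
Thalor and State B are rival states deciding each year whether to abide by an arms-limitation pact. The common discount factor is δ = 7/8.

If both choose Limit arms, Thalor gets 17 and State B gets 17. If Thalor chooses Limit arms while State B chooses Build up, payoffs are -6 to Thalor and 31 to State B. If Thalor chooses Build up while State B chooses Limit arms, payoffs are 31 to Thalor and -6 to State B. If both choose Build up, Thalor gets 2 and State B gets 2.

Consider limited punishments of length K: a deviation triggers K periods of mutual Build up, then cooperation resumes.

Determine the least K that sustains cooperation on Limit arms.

Need Σ_{k=1}^{K} δ^k ≥ (31−17)/(17−2) = 0.9333 at δ = 7/8.
At K = 1 the sum is 0.8750 < 0.9333; at K = 2 it is 1.6406 ≥ 0.9333.
So the minimum punishment length is K = 2.

2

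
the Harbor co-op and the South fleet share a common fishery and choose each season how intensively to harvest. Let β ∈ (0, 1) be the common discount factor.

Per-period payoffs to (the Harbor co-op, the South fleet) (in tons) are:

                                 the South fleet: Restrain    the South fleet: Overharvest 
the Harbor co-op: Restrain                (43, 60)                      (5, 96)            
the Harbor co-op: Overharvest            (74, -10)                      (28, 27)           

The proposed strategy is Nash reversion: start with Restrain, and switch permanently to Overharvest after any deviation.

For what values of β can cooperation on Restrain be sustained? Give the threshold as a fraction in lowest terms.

31/46

the Harbor co-op's threshold: (74−43)/(74−28) = 31/46.
the South fleet's threshold: (96−60)/(96−27) = 12/23.
31/46 > 12/23, so the Harbor co-op binds and β* = 31/46.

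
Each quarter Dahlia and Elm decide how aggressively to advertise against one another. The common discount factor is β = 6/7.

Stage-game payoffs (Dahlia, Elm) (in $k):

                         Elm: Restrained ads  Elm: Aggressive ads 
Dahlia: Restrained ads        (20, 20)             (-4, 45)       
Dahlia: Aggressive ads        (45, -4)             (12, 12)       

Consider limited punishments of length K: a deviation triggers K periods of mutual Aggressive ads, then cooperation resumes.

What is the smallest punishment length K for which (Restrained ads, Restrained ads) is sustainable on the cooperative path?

5

Need Σ_{k=1}^{K} β^k ≥ (45−20)/(20−12) = 3.1250 at β = 6/7.
At K = 4 the sum is 2.7613 < 3.1250; at K = 5 it is 3.2240 ≥ 3.1250.
So the minimum punishment length is K = 5.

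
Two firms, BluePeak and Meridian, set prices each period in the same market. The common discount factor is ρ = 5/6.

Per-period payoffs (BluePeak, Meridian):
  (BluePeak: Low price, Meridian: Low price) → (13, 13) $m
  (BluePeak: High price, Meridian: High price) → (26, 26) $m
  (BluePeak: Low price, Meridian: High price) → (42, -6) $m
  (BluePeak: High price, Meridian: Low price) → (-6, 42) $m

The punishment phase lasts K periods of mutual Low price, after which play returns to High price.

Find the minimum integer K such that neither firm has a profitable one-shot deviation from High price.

2

No profitable deviation requires (26−13)(ρ+…+ρ^K) ≥ 42−26, i.e. ρ+…+ρ^K ≥ 16/13 ≈ 1.2308.
With ρ = 5/6, the partial sums are K=1: 0.8333, K=2: 1.5278.
K = 2 is the first length at which the sum reaches 1.2308.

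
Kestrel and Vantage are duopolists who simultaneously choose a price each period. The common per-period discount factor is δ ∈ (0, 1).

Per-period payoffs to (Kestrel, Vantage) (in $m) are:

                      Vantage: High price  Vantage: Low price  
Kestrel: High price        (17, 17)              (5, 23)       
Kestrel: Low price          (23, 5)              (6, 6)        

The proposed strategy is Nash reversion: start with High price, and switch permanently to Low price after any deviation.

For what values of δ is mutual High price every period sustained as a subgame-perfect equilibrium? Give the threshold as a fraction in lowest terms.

Under grim trigger the critical discount factor is (T−C)/(T−P) with T = 23, C = 17, P = 6.
δ* = (23−17)/(23−6) = 6/17.

6/17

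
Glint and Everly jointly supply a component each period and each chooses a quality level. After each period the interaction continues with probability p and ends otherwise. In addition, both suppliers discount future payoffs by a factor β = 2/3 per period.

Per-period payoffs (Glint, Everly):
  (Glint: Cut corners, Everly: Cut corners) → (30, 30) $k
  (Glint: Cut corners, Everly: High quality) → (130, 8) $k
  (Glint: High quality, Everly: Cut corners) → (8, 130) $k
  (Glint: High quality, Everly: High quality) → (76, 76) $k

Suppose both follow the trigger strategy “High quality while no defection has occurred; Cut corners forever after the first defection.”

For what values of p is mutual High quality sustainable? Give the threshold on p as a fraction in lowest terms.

Expected continuation weight on next period's payoff is β·p = 2/3·p, which plays the role of the discount factor.
Cooperation requires 2/3·p ≥ (130−76)/(130−30) = 27/50, hence p ≥ 81/100.

81/100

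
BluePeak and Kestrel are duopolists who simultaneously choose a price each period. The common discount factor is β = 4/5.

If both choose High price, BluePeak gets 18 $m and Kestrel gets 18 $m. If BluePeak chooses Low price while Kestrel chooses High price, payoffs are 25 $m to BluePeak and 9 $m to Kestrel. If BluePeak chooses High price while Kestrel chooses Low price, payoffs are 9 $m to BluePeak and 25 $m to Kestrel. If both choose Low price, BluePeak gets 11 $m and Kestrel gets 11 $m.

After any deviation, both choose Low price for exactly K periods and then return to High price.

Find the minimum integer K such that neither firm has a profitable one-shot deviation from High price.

2

IC: β(1−β^K)/(1−β) ≥ (25−18)/(18−11) = 1.
With β = 4/5: need 1 − β^K ≥ 1·(1−4/5)/(4/5), i.e. β^K ≤ 0.7500.
Since (4/5)^1 = 0.8000 and (4/5)^2 = 0.6400, the smallest such K is 2.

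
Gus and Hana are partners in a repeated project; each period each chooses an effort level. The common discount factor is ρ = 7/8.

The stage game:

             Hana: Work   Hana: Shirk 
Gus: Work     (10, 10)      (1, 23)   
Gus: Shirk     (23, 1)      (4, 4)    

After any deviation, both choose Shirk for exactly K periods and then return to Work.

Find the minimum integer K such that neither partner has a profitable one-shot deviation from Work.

3

IC: ρ(1−ρ^K)/(1−ρ) ≥ (23−10)/(10−4) = 13/6.
With ρ = 7/8: need 1 − ρ^K ≥ 13/6·(1−7/8)/(7/8), i.e. ρ^K ≤ 0.6905.
Since (7/8)^2 = 0.7656 and (7/8)^3 = 0.6699, the smallest such K is 3.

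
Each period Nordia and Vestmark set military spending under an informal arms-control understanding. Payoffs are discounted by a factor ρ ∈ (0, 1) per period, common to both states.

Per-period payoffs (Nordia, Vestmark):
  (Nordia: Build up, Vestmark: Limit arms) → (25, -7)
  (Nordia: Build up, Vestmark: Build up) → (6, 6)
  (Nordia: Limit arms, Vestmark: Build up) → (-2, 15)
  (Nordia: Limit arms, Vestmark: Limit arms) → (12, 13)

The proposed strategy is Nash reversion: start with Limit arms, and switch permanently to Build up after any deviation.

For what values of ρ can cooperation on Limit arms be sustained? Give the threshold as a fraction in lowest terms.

Nordia: cooperation gives 12 each period; deviation gives 25 once then 6 forever.
  12/(1−ρ) ≥ 25 + 6ρ/(1−ρ) ⇒ ρ ≥ 13/19.
Vestmark: cooperation gives 13 each period; deviation gives 15 once then 6 forever.
  ρ ≥ 2/9.
Both must hold, so the binding constraint is Nordia's: ρ ≥ 13/19.

13/19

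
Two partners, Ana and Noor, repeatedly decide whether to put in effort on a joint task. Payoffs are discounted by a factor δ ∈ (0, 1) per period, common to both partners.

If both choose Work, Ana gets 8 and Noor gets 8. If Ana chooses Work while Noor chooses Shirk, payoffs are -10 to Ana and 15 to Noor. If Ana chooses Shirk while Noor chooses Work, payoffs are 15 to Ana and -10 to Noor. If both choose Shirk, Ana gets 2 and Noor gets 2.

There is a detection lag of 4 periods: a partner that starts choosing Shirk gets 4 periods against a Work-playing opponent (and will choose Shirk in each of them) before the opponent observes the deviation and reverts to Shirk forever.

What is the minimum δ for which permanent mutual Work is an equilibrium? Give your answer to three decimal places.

A deviator earns 15 for 4 periods, then 2 forever; cooperating earns 8 forever. Multiplying the IC by (1−δ):
8 ≥ 15(1−δ^4) + 2δ^4, so 13·δ^4 ≥ 7 and δ^4 ≥ 7/13.
δ ≥ (7/13)^(1/4) ≈ 0.857.

0.857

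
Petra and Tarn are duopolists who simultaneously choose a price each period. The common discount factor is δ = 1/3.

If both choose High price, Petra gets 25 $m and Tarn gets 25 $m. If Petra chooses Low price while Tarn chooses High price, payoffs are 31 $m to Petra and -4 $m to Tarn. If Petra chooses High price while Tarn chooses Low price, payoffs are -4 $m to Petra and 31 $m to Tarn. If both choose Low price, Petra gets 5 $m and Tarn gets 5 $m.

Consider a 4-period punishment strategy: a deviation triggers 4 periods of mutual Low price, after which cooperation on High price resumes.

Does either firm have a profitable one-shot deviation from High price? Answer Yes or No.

A one-shot deviation gives 31 now, then 5 for 4 periods, then back to 25.
Gain from deviating: (31−25) today; loss: (25−5) in each of the next 4 periods.
No-deviation condition: (25−5)(δ+…+δ^4) ≥ 31−25, i.e. δ+…+δ^4 ≥ 3/10.
At δ = 1/3: δ+…+δ^4 = 0.4938 ≥ 0.3000.
So cooperation is sustainable.

No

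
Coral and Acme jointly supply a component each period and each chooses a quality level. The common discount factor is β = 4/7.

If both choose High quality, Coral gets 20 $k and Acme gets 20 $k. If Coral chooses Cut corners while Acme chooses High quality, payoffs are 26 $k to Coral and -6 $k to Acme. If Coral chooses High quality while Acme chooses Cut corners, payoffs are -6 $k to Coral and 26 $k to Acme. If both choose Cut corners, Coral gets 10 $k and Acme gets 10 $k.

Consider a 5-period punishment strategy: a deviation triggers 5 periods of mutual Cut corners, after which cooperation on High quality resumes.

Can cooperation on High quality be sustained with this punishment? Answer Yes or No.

IC: β+…+β^5 ≥ (26−20)/(20−10) = 3/5.
At β = 4/7: partial sum = 1.2521 ≥ 0.6000. Cooperation sustainable.

Yes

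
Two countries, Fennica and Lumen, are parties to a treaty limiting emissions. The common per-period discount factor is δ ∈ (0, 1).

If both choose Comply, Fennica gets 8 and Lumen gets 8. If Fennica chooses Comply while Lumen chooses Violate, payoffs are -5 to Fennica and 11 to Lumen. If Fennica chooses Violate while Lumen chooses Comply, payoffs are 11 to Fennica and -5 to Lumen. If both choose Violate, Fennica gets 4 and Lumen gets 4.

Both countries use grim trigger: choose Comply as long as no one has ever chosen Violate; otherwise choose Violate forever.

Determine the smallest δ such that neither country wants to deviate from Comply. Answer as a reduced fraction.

8/(1−δ) ≥ 11 + 4δ/(1−δ)
8 ≥ 11 − 7δ
δ ≥ 3/7.

3/7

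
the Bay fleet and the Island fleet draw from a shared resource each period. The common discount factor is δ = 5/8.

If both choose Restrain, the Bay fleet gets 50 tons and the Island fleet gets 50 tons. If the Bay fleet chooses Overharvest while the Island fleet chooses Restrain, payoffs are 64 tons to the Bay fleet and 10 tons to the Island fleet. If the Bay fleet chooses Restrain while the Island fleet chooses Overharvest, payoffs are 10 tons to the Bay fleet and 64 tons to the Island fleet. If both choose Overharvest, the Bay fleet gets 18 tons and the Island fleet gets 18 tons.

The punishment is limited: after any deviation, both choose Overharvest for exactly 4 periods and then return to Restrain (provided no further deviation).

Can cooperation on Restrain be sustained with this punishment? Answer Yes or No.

Comparing payoff streams over the 5 periods until play realigns: cooperate → 50(1+δ+…+δ^4); deviate → 64 + 18(δ+…+δ^4).
Cooperation is sustained iff (50−18)(δ+…+δ^4) ≥ 64−50.
δ+…+δ^4 = 5/8·(1−(5/8)^4)/(1−5/8) = 1.4124, and (64−50)/(50−18) = 0.4375.
1.4124 ≥ 0.4375, so cooperation is sustainable.

Yes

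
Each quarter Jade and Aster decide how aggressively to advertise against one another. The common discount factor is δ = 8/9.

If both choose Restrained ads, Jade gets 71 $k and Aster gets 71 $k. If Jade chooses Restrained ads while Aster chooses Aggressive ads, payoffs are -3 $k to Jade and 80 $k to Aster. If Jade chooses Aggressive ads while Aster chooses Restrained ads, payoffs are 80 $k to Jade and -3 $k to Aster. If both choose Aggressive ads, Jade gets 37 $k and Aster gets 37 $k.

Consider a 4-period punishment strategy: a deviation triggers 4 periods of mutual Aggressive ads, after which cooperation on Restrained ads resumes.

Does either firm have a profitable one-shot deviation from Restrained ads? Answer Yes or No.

Comparing payoff streams over the 5 periods until play realigns: cooperate → 71(1+δ+…+δ^4); deviate → 80 + 37(δ+…+δ^4).
Cooperation is sustained iff (71−37)(δ+…+δ^4) ≥ 80−71.
δ+…+δ^4 = 8/9·(1−(8/9)^4)/(1−8/9) = 3.0056, and (80−71)/(71−37) = 0.2647.
3.0056 ≥ 0.2647, so cooperation is sustainable.

No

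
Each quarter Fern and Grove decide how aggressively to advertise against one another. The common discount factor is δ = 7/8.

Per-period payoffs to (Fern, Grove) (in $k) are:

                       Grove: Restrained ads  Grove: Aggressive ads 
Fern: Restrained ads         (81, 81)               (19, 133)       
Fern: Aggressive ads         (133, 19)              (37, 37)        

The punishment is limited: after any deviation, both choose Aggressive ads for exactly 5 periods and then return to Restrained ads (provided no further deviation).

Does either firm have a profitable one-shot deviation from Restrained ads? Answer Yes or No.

No

IC: δ+…+δ^5 ≥ (133−81)/(81−37) = 13/11.
At δ = 7/8: partial sum = 3.4096 ≥ 1.1818. Cooperation sustainable.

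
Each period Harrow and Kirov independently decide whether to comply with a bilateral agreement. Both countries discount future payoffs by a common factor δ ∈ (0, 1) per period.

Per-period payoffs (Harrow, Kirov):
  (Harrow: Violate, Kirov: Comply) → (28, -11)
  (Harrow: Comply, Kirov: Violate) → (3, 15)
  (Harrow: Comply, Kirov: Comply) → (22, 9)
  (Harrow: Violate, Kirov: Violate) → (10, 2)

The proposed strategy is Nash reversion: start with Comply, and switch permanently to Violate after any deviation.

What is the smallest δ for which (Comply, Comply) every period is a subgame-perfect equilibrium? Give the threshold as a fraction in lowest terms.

Harrow: cooperation gives 22 each period; deviation gives 28 once then 10 forever.
  22/(1−δ) ≥ 28 + 10δ/(1−δ) ⇒ δ ≥ 6/18 = 1/3.
Kirov: cooperation gives 9 each period; deviation gives 15 once then 2 forever.
  δ ≥ 6/13.
Both must hold, so the binding constraint is Kirov's: δ ≥ 6/13.

6/13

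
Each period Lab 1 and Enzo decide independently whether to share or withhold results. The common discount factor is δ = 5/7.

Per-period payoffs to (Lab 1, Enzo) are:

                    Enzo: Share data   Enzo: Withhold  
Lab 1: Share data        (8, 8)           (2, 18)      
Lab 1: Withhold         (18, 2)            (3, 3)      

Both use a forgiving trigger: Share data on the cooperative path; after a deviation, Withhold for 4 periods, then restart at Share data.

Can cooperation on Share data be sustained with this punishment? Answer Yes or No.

No

A one-shot deviation gives 18 now, then 3 for 4 periods, then back to 8.
Gain from deviating: (18−8) today; loss: (8−3) in each of the next 4 periods.
No-deviation condition: (8−3)(δ+…+δ^4) ≥ 18−8, i.e. δ+…+δ^4 ≥ 2.
At δ = 5/7: δ+…+δ^4 = 1.8492 < 2.0000.
So cooperation is not sustainable.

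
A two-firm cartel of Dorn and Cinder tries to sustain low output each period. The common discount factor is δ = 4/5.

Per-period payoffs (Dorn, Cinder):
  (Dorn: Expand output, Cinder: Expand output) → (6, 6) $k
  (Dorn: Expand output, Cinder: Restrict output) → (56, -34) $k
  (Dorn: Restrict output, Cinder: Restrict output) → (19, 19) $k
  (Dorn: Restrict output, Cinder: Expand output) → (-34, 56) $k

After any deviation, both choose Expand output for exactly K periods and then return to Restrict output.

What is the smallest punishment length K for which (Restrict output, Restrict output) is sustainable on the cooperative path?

6

Need Σ_{k=1}^{K} δ^k ≥ (56−19)/(19−6) = 2.8462 at δ = 4/5.
At K = 5 the sum is 2.6893 < 2.8462; at K = 6 it is 2.9514 ≥ 2.8462.
So the minimum punishment length is K = 6.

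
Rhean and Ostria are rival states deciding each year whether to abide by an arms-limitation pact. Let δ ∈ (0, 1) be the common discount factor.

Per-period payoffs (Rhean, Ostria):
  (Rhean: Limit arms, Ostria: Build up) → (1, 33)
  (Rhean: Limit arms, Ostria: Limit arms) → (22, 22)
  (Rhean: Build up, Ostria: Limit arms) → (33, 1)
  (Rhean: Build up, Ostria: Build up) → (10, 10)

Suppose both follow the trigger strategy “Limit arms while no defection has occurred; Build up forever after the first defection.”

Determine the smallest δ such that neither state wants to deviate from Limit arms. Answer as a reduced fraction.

11/23

Cooperation forever yields 22 each period: 22/(1−δ).
Deviating yields 33 once, then 10 forever: 33 + 10δ/(1−δ).
No profitable deviation requires 22/(1−δ) ≥ 33 + 10δ/(1−δ).
Multiplying by (1−δ): 22 ≥ 33(1−δ) + 10δ = 33 − 23δ.
So 23δ ≥ 11, i.e. δ ≥ 11/23.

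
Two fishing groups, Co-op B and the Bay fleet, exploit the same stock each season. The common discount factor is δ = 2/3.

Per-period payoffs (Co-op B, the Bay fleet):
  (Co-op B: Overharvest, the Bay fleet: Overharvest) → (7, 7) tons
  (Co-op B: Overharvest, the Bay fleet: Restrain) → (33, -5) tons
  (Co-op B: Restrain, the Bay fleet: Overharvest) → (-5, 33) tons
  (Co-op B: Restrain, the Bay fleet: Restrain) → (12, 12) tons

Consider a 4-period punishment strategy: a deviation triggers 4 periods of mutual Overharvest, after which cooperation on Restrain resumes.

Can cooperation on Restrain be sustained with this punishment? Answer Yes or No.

No

Comparing payoff streams over the 5 periods until play realigns: cooperate → 12(1+δ+…+δ^4); deviate → 33 + 7(δ+…+δ^4).
Cooperation is sustained iff (12−7)(δ+…+δ^4) ≥ 33−12.
δ+…+δ^4 = 2/3·(1−(2/3)^4)/(1−2/3) = 1.6049, and (33−12)/(12−7) = 4.2000.
1.6049 < 4.2000, so cooperation is not sustainable.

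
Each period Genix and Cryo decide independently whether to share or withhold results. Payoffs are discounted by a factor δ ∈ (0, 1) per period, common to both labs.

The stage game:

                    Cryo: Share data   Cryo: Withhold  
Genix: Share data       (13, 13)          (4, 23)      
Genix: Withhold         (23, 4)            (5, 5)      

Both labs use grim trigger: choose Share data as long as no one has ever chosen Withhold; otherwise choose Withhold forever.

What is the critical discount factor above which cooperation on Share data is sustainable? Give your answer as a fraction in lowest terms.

One-period gain from deviating is 23 − 13 = 10. The loss is 13 − 5 = 8 in every subsequent period, with present value 8·δ/(1−δ).
Deviation is unprofitable when 8·δ/(1−δ) ≥ 10, i.e. δ/(1−δ) ≥ 5/4.
Equivalently δ ≥ 10/(10+8) = 5/9.

5/9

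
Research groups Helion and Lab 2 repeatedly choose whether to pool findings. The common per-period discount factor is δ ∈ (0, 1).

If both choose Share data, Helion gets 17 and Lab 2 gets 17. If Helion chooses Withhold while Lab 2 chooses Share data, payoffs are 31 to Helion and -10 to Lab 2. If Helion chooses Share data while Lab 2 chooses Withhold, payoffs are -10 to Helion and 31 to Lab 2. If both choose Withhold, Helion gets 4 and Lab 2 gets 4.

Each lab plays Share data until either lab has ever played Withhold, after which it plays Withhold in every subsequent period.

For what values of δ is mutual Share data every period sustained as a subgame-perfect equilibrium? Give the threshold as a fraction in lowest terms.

One-period gain from deviating is 31 − 17 = 14. The loss is 17 − 4 = 13 in every subsequent period, with present value 13·δ/(1−δ).
Deviation is unprofitable when 13·δ/(1−δ) ≥ 14, i.e. δ/(1−δ) ≥ 14/13.
Equivalently δ ≥ 14/(14+13) = 14/27.

14/27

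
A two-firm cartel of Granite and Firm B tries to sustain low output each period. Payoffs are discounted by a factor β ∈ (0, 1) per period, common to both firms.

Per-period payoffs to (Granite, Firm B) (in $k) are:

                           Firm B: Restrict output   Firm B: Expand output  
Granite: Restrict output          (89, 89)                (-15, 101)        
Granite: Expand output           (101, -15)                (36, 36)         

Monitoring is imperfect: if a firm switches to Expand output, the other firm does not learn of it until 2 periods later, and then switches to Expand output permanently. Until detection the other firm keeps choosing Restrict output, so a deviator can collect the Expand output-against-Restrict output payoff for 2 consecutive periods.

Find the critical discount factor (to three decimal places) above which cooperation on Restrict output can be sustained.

The best deviation is to choose Expand output for all 2 undetected periods, earning 101 each, then 36 forever once detected.
Deviation value: 101(1−β^2)/(1−β) + 36β^2/(1−β); cooperation value: 89/(1−β).
IC: 89 ≥ 101(1−β^2) + 36β^2 = 101 − 65β^2.
So β^2 ≥ 12/65, giving β ≥ (12/65)^(1/2) ≈ 0.430.

0.430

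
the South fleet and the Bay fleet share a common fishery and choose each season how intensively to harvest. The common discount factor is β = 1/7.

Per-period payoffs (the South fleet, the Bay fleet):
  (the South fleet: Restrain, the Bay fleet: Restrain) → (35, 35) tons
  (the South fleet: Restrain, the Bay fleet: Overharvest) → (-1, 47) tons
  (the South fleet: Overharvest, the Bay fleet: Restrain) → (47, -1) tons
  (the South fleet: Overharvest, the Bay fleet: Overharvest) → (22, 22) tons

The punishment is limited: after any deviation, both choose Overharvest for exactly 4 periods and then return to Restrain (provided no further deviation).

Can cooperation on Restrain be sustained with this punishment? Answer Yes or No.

A one-shot deviation gives 47 now, then 22 for 4 periods, then back to 35.
Gain from deviating: (47−35) today; loss: (35−22) in each of the next 4 periods.
No-deviation condition: (35−22)(β+…+β^4) ≥ 47−35, i.e. β+…+β^4 ≥ 12/13.
At β = 1/7: β+…+β^4 = 0.1666 < 0.9231.
So cooperation is not sustainable.

No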